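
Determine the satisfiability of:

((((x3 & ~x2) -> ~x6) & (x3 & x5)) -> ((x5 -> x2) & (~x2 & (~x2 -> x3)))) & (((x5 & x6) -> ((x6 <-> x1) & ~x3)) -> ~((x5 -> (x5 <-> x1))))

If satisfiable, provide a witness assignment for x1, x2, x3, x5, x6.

x1 = False, x2 = True, x3 = False, x5 = True, x6 = True

  (((x3 & ~x2) -> ~x6) & (x3 & x5)) -> ((x5 -> x2) & (~x2 & (~x2 -> x3))) = True
    ((x3 & ~x2) -> ~x6) & (x3 & x5) = False
      (x3 & ~x2) -> ~x6 = True
        x3 & ~x2 = False
          ~x2 = False
        ~x6 = False
      x3 & x5 = False
    (x5 -> x2) & (~x2 & (~x2 -> x3)) = False
      x5 -> x2 = True
      ~x2 & (~x2 -> x3) = False
        ~x2 = False
        ~x2 -> x3 = True
          ~x2 = False
  ((x5 & x6) -> ((x6 <-> x1) & ~x3)) -> ~((x5 -> (x5 <-> x1))) = True
    (x5 & x6) -> ((x6 <-> x1) & ~x3) = False
      x5 & x6 = True
      (x6 <-> x1) & ~x3 = False
        x6 <-> x1 = False
        ~x3 = True
    ~((x5 -> (x5 <-> x1))) = True
      x5 -> (x5 <-> x1) = False
        x5 <-> x1 = False
Both conjuncts True, so the formula holds.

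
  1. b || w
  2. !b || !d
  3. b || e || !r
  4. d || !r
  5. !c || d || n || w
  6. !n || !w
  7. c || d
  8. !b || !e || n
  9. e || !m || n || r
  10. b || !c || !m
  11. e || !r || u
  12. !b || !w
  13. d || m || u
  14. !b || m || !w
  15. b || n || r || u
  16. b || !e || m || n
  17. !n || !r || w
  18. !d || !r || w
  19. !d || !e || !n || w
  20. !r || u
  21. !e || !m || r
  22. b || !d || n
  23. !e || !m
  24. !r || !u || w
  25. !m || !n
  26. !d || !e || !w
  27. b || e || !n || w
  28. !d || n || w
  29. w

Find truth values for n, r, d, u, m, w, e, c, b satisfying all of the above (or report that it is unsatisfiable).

n = False, r = False, d = False, u = True, m = False, w = True, e = False, c = True, b = False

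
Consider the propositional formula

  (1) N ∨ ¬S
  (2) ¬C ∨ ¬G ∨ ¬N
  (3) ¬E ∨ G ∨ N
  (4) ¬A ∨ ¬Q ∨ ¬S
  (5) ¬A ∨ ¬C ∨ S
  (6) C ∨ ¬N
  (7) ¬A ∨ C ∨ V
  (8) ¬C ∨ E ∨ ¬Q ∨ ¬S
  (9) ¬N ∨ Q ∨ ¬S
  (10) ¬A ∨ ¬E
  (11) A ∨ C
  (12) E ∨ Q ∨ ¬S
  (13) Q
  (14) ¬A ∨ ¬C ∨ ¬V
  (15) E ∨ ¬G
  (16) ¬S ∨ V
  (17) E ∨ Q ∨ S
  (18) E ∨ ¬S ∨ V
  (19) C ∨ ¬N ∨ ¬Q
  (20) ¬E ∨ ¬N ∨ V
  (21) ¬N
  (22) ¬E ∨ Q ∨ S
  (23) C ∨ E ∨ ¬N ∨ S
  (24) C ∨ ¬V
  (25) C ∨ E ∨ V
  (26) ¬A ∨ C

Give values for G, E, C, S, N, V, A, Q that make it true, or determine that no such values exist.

G = True, E = True, C = True, S = False, N = False, V = False, A = False, Q = True

Unit clause (Q) forces Q = True.
Unit clause (¬N) forces N = False.
In (N ∨ ¬S) only ¬S is left, so S = False.
Set G = True.
  then (E ∨ ¬G) forces E = True.
  then (¬A ∨ ¬E) forces A = False.
  then (A ∨ C) forces C = True.
Set V = False.
All clauses satisfied.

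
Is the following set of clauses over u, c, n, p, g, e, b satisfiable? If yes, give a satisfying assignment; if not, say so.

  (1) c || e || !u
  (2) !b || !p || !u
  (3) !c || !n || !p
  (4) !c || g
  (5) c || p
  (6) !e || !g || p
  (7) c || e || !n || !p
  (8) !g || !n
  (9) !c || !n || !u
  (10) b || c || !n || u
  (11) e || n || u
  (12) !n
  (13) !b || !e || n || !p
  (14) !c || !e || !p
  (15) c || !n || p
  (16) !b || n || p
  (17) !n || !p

u = False, c = False, n = False, p = True, g = False, e = True, b = False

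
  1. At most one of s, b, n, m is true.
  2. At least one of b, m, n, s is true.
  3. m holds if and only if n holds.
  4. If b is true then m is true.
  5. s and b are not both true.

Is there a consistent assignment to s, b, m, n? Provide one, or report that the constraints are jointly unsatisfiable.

s: True, b: False, m: False, n: False

  (1) {s, b, n, m}: 1 true — at most one ✓
  (2) {b, m, n, s}: 1 true — at least one ✓
  (3) m=F, n=F — same ✓
  (4) b=F ⇒ m: vacuous ✓
  (5) s=T, b=F — not both ✓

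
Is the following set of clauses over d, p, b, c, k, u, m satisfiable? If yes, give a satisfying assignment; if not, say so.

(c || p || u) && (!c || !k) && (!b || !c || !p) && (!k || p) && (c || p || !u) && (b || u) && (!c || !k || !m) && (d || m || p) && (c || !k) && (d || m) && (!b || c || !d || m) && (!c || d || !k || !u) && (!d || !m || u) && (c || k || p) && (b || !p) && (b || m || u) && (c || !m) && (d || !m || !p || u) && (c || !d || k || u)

Set d = True.
Set p = False.
  then (!k || p) forces k = False.
  then (c || k || p) forces c = True.
Set b = True.
Set u = True.
Set m = False.
All clauses satisfied.

d = True, p = False, b = True, c = True, k = False, u = True, m = False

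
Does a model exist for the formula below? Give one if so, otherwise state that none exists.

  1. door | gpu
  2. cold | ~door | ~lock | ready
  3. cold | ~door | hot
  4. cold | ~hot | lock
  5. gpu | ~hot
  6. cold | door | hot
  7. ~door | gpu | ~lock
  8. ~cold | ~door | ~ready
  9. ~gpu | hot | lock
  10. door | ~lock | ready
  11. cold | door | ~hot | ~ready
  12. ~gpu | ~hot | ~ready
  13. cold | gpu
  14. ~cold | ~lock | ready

Set cold = True.
Set door = False.
  then (door | gpu) forces gpu = True.
Set lock = False.
  then (~gpu | hot | lock) forces hot = True.
  then (~gpu | ~hot | ~ready) forces ready = False.
All clauses satisfied.

cold = True, door = False, lock = False, ready = False, hot = True, gpu = True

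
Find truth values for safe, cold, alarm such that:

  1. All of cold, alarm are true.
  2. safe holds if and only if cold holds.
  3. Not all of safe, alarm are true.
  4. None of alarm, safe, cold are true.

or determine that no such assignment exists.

Case cold = True:
  Constraint (4) is violated (cold=T) — contradiction.
Case cold = False:
  Constraint (1) is violated (cold=F) — contradiction.
Both cases fail — unsatisfiable.

No satisfying assignment exists.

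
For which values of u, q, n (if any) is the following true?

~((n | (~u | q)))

u=T, q=F, n=F

  ~((n | (~u | q))) = True
    n | (~u | q) = False
      ~u | q = False
        ~u = False
The formula evaluates to True.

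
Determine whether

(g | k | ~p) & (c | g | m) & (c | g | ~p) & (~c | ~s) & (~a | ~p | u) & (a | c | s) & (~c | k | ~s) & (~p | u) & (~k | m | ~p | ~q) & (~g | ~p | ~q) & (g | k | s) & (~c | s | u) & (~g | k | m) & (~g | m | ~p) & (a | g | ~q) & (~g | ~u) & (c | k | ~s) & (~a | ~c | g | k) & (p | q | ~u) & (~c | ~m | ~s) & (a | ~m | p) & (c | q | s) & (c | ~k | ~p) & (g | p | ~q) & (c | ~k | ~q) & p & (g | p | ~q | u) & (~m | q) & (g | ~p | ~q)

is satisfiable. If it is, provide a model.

s: False, c: True, p: True, m: False, a: True, k: True, u: True, g: False, q: False

Unit clause (p) forces p = True.
In (~p | u) only u is left, so u = True.
In (~g | ~u) only ~g is left, so g = False.
In (g | ~p | ~q) only ~q is left, so q = False.
In (g | k | ~p) only k is left, so k = True.
In (c | g | ~p) only c is left, so c = True.
In (~c | ~s) only ~s is left, so s = False.
In (~m | q) only ~m is left, so m = False.
Set a = True.
All clauses satisfied.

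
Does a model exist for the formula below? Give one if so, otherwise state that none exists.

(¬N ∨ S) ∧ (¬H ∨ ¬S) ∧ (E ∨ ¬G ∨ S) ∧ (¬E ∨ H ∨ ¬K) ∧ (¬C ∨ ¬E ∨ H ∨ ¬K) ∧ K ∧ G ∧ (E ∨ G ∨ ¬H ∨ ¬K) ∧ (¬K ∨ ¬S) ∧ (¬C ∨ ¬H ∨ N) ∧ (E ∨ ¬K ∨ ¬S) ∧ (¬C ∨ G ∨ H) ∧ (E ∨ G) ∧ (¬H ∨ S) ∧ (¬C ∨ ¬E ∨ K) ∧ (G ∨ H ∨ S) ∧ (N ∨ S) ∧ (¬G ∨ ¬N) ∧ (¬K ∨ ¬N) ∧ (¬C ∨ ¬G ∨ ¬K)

No satisfying assignment exists.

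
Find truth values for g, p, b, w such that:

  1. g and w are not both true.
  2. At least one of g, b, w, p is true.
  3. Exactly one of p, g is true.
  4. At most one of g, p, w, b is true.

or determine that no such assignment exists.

g=T, p=F, b=F, w=F

  (1) g=T, w=F — not both ✓
  (2) {g, b, w, p}: 1 true — at least one ✓
  (3) {p, g}: 1 true — exactly one ✓
  (4) {g, p, w, b}: 1 true — at most one ✓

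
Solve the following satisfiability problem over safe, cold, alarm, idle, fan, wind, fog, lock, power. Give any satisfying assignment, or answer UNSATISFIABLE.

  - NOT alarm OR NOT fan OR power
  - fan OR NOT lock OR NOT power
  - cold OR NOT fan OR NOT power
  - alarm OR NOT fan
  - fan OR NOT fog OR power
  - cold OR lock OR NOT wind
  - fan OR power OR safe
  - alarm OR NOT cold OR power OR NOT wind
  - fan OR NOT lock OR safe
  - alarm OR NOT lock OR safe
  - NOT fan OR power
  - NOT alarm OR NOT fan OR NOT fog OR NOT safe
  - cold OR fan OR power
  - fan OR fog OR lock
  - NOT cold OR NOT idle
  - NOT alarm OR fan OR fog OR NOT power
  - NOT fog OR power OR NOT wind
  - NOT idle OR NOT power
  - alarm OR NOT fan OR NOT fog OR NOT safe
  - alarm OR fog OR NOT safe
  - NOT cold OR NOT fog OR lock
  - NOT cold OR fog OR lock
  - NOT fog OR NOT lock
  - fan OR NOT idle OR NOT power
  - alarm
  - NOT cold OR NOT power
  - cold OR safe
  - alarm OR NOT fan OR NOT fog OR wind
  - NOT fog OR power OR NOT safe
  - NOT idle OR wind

safe: True; cold: True; alarm: True; idle: False; fan: False; wind: True; fog: False; lock: True; power: False

Unit clause (alarm) forces alarm = True.
Set safe = True.
Set cold = True.
  then (NOT cold OR NOT idle) forces idle = False.
  then (NOT cold OR NOT power) forces power = False.
  then (NOT fog OR power OR NOT safe) forces fog = False.
  then (NOT alarm OR NOT fan OR power) forces fan = False.
  then (fan OR fog OR lock) forces lock = True.
Set wind = True.
All clauses satisfied.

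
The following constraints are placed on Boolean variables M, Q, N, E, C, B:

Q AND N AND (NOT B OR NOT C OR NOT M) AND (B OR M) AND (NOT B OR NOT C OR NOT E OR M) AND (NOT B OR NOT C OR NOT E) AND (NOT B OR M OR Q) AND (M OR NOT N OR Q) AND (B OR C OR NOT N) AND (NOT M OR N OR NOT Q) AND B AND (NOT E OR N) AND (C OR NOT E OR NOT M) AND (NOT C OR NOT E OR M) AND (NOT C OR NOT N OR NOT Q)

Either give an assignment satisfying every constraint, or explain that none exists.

Unit clause (Q) forces Q = True.
Unit clause (N) forces N = True.
Unit clause (B) forces B = True.
In (NOT C OR NOT N OR NOT Q) only NOT C is left, so C = False.
Set M = True.
  then (C OR NOT E OR NOT M) forces E = False.
All clauses satisfied.

M: True, Q: True, N: True, E: False, C: False, B: True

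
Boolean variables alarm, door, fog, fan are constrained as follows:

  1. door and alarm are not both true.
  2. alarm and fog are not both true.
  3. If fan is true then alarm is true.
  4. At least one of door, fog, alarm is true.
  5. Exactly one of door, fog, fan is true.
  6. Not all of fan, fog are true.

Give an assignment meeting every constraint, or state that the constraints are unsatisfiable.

alarm = True, door = False, fog = False, fan = True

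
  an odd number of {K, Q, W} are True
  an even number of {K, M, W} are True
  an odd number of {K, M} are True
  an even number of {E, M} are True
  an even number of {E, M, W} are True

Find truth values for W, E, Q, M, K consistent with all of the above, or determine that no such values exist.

Unsatisfiable — no assignment works.

Adding constraints 2, 3, 4, 5 mod 2: every variable appears an even number of times on the left, so the left side is 0.
But the right sides sum to 1 (mod 2). 0 ≠ 1 — the system is inconsistent.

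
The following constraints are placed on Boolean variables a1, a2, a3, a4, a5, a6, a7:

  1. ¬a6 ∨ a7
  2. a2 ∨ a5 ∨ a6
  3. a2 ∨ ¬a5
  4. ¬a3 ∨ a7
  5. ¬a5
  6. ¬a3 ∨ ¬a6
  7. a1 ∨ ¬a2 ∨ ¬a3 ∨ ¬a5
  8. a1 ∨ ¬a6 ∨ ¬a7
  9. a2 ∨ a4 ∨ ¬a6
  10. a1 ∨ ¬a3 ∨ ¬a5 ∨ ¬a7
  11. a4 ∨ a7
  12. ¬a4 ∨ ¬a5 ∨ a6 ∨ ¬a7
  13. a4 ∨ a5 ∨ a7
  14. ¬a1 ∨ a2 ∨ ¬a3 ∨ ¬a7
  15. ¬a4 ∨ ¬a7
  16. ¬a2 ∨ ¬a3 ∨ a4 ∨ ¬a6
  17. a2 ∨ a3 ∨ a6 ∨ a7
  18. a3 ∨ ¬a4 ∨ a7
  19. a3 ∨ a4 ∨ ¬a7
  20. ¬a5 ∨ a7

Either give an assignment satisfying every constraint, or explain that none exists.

Unit clause (¬a5) forces a5 = False.
Set a1 = False.
Set a2 = True.
Set a3 = True.
  then (¬a3 ∨ a7) forces a7 = True.
  then (¬a3 ∨ ¬a6) forces a6 = False.
  then (¬a4 ∨ ¬a7) forces a4 = False.
All clauses satisfied.

a1 = False, a2 = True, a3 = True, a4 = False, a5 = False, a6 = False, a7 = True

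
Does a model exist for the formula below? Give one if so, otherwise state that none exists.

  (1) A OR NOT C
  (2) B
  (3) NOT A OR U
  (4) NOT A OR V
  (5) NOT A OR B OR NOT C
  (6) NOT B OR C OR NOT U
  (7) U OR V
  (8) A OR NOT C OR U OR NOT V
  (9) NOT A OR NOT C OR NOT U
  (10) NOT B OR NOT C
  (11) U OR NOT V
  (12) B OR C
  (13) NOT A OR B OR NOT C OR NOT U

Unsatisfiable — no assignment works.

Case B = True:
  (NOT B OR NOT C) forces C = False.
  (NOT B OR C OR NOT U) forces U = False.
  (NOT A OR U) forces A = False.
  (U OR V) forces V = True.
  Clause (U OR NOT V) is falsified — contradiction.
Case B = False:
  Clause (B) is falsified — contradiction.
Both cases fail, so the formula is unsatisfiable.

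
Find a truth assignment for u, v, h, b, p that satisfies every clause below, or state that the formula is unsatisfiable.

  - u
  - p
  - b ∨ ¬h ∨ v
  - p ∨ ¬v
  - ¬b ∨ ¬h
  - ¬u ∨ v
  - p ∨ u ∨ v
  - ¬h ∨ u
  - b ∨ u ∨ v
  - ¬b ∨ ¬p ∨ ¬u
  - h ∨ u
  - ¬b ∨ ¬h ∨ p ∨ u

Unit clause (u) forces u = True.
Unit clause (p) forces p = True.
In (¬u ∨ v) only v is left, so v = True.
In (¬b ∨ ¬p ∨ ¬u) only ¬b is left, so b = False.
Set h = True.
All clauses satisfied.

u = True, v = True, h = True, b = False, p = True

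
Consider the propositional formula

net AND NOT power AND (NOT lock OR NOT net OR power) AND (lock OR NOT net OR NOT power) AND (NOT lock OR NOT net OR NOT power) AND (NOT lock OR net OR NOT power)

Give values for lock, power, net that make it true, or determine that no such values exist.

lock=F, power=F, net=T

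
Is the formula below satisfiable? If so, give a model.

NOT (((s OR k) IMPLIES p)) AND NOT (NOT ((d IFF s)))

k: True, d: False, s: False, p: False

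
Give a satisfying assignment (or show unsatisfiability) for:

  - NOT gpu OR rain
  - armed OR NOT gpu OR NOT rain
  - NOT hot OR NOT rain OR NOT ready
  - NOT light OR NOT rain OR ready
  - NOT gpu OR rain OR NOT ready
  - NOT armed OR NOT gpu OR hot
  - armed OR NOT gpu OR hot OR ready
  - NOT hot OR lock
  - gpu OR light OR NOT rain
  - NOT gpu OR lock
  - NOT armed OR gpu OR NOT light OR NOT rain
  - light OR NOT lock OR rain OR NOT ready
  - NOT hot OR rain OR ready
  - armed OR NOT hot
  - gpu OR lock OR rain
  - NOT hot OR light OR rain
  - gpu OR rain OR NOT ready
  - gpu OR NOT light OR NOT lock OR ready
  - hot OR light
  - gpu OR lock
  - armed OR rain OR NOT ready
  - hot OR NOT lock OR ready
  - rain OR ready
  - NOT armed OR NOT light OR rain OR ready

armed=F, gpu=F, ready=T, hot=F, rain=T, light=T, lock=T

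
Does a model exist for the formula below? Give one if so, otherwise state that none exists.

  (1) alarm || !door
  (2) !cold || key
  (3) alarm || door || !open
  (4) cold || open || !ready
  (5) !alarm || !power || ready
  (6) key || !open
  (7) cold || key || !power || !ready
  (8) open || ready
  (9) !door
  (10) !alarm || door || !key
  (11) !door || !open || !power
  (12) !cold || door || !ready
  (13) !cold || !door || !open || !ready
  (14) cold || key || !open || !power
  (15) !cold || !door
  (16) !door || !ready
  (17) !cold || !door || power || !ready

Case open = True:
  (key || !open) forces key = True.
  (!door) forces door = False.
  (alarm || door || !open) forces alarm = True.
  Clause (!alarm || door || !key) is falsified — contradiction.
Case open = False:
  (open || ready) forces ready = True.
  (cold || open || !ready) forces cold = True.
  (!cold || key) forces key = True.
  (!door) forces door = False.
  Clause (!cold || door || !ready) is falsified — contradiction.
Both cases fail, so the formula is unsatisfiable.

No satisfying assignment exists.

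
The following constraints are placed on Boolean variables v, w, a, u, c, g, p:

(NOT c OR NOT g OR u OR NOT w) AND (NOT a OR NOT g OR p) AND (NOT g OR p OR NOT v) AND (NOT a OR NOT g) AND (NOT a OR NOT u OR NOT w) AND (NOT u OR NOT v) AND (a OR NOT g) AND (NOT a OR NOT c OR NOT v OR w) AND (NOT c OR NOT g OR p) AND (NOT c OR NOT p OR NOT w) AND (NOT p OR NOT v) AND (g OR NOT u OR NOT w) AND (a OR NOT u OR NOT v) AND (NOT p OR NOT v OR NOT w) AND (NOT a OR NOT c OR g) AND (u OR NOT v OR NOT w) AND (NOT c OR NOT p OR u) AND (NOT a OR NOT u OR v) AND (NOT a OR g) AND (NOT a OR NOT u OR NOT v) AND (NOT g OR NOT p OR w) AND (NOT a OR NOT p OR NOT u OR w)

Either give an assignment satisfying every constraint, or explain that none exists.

v = False, w = False, a = False, u = True, c = False, g = False, p = True

Set v = False.
Set w = False.
Try a = True:
  (NOT a OR NOT g) forces g = False.
  clause (NOT a OR g) is falsified — backtrack.
So a = False.
  then (a OR NOT g) forces g = False.
Set u = True.
Set c = False.
Set p = True.
All clauses satisfied.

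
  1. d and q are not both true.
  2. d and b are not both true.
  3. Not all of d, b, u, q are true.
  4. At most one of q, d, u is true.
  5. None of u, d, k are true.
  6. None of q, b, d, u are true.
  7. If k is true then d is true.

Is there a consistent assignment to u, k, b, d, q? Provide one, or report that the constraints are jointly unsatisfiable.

u = False, k = False, b = False, d = False, q = False

  (1) d=F, q=F — not both ✓
  (2) d=F, b=F — not both ✓
  (3) {d, b, u, q}: 0/4 true — not all ✓
  (4) {q, d, u}: 0 true — at most one ✓
  (5) {u, d, k}: 0 true — none ✓
  (6) {q, b, d, u}: 0 true — none ✓
  (7) k=F ⇒ d: vacuous ✓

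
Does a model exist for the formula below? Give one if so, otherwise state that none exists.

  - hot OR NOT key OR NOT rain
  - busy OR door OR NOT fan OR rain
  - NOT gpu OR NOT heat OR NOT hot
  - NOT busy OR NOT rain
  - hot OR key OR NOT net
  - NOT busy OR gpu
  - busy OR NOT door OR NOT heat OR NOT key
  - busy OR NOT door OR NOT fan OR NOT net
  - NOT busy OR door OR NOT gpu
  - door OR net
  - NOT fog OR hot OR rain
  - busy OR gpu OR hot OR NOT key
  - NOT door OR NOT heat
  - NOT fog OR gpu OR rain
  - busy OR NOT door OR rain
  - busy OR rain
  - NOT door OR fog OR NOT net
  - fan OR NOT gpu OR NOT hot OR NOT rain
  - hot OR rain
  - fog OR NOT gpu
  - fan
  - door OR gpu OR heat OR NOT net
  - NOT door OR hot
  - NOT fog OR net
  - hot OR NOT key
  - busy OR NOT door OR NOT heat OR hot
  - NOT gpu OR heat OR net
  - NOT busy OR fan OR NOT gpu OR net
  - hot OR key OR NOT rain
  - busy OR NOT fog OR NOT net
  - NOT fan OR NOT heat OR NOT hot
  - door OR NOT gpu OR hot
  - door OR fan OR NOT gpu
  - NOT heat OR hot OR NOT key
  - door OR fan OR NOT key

rain=F; gpu=T; busy=T; hot=T; fog=T; net=T; key=T; heat=F; door=T; fan=T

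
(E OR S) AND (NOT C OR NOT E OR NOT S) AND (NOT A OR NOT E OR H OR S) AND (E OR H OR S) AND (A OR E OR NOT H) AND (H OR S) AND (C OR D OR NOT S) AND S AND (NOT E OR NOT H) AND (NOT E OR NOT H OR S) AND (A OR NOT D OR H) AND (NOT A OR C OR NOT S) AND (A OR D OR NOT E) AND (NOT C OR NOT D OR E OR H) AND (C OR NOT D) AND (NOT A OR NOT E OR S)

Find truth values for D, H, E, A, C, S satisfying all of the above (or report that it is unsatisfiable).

D = True, H = True, E = False, A = True, C = True, S = True

Unit clause (S) forces S = True.
Set D = True.
  then (C OR NOT D) forces C = True.
  then (NOT C OR NOT E OR NOT S) forces E = False.
  then (NOT C OR NOT D OR E OR H) forces H = True.
  then (A OR E OR NOT H) forces A = True.
All clauses satisfied.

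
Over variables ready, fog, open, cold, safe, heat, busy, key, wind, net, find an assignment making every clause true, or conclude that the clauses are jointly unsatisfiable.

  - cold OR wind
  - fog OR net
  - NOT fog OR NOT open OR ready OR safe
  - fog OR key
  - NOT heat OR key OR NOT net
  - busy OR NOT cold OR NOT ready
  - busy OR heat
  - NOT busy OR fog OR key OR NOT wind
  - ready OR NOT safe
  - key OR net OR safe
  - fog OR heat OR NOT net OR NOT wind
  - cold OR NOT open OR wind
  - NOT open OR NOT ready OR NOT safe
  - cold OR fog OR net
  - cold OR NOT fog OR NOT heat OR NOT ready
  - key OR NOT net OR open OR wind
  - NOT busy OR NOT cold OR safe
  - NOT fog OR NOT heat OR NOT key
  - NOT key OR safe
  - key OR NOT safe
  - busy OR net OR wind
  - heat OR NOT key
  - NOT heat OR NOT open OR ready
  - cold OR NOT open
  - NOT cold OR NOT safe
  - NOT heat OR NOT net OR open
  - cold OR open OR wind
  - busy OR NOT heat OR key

Set ready = True.
Set fog = True.
Set open = False.
Try cold = True:
  (busy OR NOT cold OR NOT ready) forces busy = True.
  (NOT busy OR NOT cold OR safe) forces safe = True.
  clause (NOT cold OR NOT safe) is falsified — backtrack.
So cold = False.
  then (cold OR wind) forces wind = True.
  then (cold OR NOT fog OR NOT heat OR NOT ready) forces heat = False.
  then (heat OR NOT key) forces key = False.
  then (busy OR heat) forces busy = True.
  then (key OR NOT safe) forces safe = False.
  then (key OR net OR safe) forces net = True.
All clauses satisfied.

ready = True; fog = True; open = False; cold = False; safe = False; heat = False; busy = True; key = False; wind = True; net = True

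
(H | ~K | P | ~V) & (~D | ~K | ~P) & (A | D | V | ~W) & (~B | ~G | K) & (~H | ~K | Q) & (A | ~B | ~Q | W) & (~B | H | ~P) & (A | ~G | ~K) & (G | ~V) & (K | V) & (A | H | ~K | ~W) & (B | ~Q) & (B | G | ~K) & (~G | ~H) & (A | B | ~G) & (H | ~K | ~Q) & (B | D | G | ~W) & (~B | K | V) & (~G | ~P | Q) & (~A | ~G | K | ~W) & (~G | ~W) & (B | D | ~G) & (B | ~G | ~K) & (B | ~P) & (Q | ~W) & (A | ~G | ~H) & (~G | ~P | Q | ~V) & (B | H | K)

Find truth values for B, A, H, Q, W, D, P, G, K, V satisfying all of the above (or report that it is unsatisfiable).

B = True; A = True; H = True; Q = True; W = False; D = False; P = False; G = False; K = True; V = False

Set B = True.
Set A = True.
Set H = True.
  then (~G | ~H) forces G = False.
  then (G | ~V) forces V = False.
  then (K | V) forces K = True.
  then (~H | ~K | Q) forces Q = True.
Set W = False.
Set D = False.
Set P = False.
All clauses satisfied.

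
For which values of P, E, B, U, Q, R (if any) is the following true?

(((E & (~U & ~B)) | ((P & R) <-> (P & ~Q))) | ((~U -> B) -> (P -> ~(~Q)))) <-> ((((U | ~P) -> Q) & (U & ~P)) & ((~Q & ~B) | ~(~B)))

P: True, E: False, B: True, U: False, Q: False, R: False

  (((E & (~U & ~B)) | ((P & R) <-> (P & ~Q))) | ((~U -> B) -> (P -> ~(~Q)))) <-> ((((U | ~P) -> Q) & (U & ~P)) & ((~Q & ~B) | ~(~B))) = True
    ((E & (~U & ~B)) | ((P & R) <-> (P & ~Q))) | ((~U -> B) -> (P -> ~(~Q))) = False
      (E & (~U & ~B)) | ((P & R) <-> (P & ~Q)) = False
        E & (~U & ~B) = False
          ~U & ~B = False
            ~U = True
            ~B = False
        (P & R) <-> (P & ~Q) = False
          P & R = False
          P & ~Q = True
            ~Q = True
      (~U -> B) -> (P -> ~(~Q)) = False
        ~U -> B = True
          ~U = True
        P -> ~(~Q) = False
          ~(~Q) = False
            ~Q = True
    (((U | ~P) -> Q) & (U & ~P)) & ((~Q & ~B) | ~(~B)) = False
      ((U | ~P) -> Q) & (U & ~P) = False
        (U | ~P) -> Q = True
          U | ~P = False
            ~P = False
        U & ~P = False
          ~P = False
      (~Q & ~B) | ~(~B) = True
        ~Q & ~B = False
          ~Q = True
          ~B = False
        ~(~B) = True
          ~B = False
The formula evaluates to True.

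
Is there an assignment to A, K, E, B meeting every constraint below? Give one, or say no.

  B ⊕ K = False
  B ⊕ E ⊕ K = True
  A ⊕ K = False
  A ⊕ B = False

A = True, K = True, E = True, B = True

B ⊕ K = T ⊕ T = False ✓
B ⊕ E ⊕ K = T ⊕ T ⊕ T = True ✓
A ⊕ K = T ⊕ T = False ✓
A ⊕ B = T ⊕ T = False ✓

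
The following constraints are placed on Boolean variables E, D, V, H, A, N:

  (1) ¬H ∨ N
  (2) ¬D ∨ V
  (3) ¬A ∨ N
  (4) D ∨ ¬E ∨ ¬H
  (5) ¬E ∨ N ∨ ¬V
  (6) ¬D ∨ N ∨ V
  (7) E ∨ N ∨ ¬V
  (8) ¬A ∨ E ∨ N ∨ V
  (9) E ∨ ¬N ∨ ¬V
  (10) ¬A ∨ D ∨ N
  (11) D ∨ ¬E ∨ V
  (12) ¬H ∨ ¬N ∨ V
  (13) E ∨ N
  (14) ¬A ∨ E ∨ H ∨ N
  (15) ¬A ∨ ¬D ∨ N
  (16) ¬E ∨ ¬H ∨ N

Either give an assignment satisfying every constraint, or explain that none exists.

E=T; D=T; V=T; H=T; A=T; N=T

Set E = True.
Set D = True.
  then (¬D ∨ V) forces V = True.
  then (¬E ∨ N ∨ ¬V) forces N = True.
Set H = True.
Set A = True.
All clauses satisfied.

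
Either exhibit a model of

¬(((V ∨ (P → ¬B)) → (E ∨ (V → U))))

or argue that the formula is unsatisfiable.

V=T; U=F; E=F; B=F; P=T

  ¬(((V ∨ (P → ¬B)) → (E ∨ (V → U)))) = True
    (V ∨ (P → ¬B)) → (E ∨ (V → U)) = False
      V ∨ (P → ¬B) = True
        P → ¬B = True
          ¬B = True
      E ∨ (V → U) = False
        V → U = False
The formula evaluates to True.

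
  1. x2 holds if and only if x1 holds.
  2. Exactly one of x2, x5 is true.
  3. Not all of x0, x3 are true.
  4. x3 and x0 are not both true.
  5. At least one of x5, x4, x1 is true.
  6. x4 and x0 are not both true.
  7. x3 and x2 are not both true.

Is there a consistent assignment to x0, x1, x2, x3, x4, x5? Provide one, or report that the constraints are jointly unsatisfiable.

x0 = False; x1 = True; x2 = True; x3 = False; x4 = True; x5 = False

  (1) x2=T, x1=T — same ✓
  (2) {x2, x5}: 1 true — exactly one ✓
  (3) {x0, x3}: 0/2 true — not all ✓
  (4) x3=F, x0=F — not both ✓
  (5) {x5, x4, x1}: 2 true — at least one ✓
  (6) x4=T, x0=F — not both ✓
  (7) x3=F, x2=T — not both ✓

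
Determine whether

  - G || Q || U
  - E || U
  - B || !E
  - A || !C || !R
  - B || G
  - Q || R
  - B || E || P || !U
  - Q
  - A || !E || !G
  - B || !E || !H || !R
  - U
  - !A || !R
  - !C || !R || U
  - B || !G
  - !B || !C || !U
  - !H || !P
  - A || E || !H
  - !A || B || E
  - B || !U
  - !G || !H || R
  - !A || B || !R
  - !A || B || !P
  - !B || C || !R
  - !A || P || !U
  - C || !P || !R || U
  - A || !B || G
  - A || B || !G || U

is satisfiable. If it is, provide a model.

Unit clause (Q) forces Q = True.
Unit clause (U) forces U = True.
In (B || !U) only B is left, so B = True.
In (!B || !C || !U) only !C is left, so C = False.
In (!B || C || !R) only !R is left, so R = False.
Set E = True.
Try A = False:
  (A || !E || !G) forces G = False.
  clause (A || !B || G) is falsified — backtrack.
So A = True.
  then (!A || P || !U) forces P = True.
  then (!H || !P) forces H = False.
Set G = False.
All clauses satisfied.

C: False, U: True, E: True, B: True, A: True, G: False, R: False, P: True, H: False, Q: True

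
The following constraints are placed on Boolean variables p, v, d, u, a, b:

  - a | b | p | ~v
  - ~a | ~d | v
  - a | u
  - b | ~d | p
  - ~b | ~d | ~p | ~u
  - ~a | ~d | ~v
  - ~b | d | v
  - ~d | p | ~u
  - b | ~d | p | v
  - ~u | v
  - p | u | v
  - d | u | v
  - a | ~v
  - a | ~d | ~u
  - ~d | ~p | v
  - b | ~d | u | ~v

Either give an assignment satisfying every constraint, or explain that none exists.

Set p = True.
Try v = False:
  (~u | v) forces u = False.
  (a | u) forces a = True.
  (~a | ~d | v) forces d = False.
  clause (d | u | v) is falsified — backtrack.
So v = True.
  then (a | ~v) forces a = True.
  then (~a | ~d | ~v) forces d = False.
Set u = False.
Set b = True.
All clauses satisfied.

p=T, v=T, d=F, u=F, a=T, b=T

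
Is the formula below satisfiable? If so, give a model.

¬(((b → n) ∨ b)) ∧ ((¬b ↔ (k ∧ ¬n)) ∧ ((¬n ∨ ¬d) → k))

The conjunct ¬(((b → n) ∨ b)) is unsatisfiable on its own:
  n=F, b=F: evaluates to False.
  n=F, b=T: evaluates to False.
  n=T, b=F: evaluates to False.
  n=T, b=T: evaluates to False.
So the whole conjunction is unsatisfiable.

No satisfying assignment exists.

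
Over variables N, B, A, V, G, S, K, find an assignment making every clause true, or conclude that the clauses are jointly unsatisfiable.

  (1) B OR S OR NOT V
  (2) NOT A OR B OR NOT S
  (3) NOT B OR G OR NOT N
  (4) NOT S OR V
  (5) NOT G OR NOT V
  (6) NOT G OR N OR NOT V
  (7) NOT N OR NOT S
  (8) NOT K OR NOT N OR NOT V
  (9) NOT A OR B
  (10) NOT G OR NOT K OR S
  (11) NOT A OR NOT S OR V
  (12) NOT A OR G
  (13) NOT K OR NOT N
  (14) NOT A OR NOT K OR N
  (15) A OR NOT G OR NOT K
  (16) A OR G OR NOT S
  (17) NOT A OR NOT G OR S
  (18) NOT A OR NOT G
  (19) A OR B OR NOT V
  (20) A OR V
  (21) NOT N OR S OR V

Set N = False.
Try B = False:
  (NOT A OR B) forces A = False.
  (A OR B OR NOT V) forces V = False.
  clause (A OR V) is falsified — backtrack.
So B = True.
Set A = False.
  then (A OR V) forces V = True.
  then (NOT G OR NOT V) forces G = False.
  then (A OR G OR NOT S) forces S = False.
Set K = True.
All clauses satisfied.

N = False; B = True; A = False; V = True; G = False; S = False; K = True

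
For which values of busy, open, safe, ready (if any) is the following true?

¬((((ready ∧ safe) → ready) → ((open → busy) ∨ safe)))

busy = False, open = True, safe = False, ready = False

  ¬((((ready ∧ safe) → ready) → ((open → busy) ∨ safe))) = True
    ((ready ∧ safe) → ready) → ((open → busy) ∨ safe) = False
      (ready ∧ safe) → ready = True
        ready ∧ safe = False
      (open → busy) ∨ safe = False
        open → busy = False
The formula evaluates to True.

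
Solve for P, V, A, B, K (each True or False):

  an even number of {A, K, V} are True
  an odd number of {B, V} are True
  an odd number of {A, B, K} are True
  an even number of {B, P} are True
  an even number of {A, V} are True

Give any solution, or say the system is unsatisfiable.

P: True, V: False, A: False, B: True, K: False

{A, K, V}: 0 true → even ✓
{B, V}: 1 true → odd ✓
{A, B, K}: 1 true → odd ✓
{B, P}: 2 true → even ✓
{A, V}: 0 true → even ✓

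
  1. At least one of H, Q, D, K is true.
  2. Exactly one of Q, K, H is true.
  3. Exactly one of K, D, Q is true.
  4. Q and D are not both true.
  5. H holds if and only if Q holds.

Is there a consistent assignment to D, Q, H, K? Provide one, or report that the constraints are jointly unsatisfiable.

D = False, Q = False, H = False, K = True

  (1) {H, Q, D, K}: 1 true — at least one ✓
  (2) {Q, K, H}: 1 true — exactly one ✓
  (3) {K, D, Q}: 1 true — exactly one ✓
  (4) Q=F, D=F — not both ✓
  (5) H=F, Q=F — same ✓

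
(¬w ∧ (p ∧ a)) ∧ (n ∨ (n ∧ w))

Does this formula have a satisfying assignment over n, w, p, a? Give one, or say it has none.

n = True, w = False, p = True, a = True

  ¬w ∧ (p ∧ a) = True
    ¬w = True
    p ∧ a = True
  n ∨ (n ∧ w) = True
    n ∧ w = False
Both conjuncts True, so the formula holds.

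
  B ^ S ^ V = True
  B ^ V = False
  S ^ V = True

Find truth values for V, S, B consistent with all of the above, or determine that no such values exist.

V = False; S = True; B = False

B ^ S ^ V = F ^ T ^ F = True ✓
B ^ V = F ^ F = False ✓
S ^ V = T ^ F = True ✓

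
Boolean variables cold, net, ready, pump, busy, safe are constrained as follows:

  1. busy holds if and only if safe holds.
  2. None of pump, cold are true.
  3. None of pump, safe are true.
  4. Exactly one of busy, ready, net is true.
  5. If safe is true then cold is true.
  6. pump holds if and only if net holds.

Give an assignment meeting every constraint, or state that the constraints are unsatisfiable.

cold: False, net: False, ready: True, pump: False, busy: False, safe: False

  (1) busy=F, safe=F — same ✓
  (2) {pump, cold}: 0 true — none ✓
  (3) {pump, safe}: 0 true — none ✓
  (4) {busy, ready, net}: 1 true — exactly one ✓
  (5) safe=F ⇒ cold: vacuous ✓
  (6) pump=F, net=F — same ✓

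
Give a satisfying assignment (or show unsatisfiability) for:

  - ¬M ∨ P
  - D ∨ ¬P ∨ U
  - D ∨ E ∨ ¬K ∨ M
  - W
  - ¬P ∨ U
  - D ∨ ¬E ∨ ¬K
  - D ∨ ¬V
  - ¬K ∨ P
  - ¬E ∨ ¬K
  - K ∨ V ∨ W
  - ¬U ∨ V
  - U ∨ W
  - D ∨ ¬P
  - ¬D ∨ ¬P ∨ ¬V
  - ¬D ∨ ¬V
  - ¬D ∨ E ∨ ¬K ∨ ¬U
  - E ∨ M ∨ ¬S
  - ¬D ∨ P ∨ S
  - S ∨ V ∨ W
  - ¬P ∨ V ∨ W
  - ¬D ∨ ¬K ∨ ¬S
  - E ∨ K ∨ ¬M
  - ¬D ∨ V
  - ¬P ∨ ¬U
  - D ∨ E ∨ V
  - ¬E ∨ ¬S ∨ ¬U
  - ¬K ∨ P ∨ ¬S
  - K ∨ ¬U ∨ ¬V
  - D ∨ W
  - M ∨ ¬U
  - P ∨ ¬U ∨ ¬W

Unit clause (W) forces W = True.
Try K = True:
  (¬K ∨ P) forces P = True.
  (¬P ∨ U) forces U = True.
  clause (¬P ∨ ¬U) is falsified — backtrack.
So K = False.
Set S = False.
Set E = True.
Set M = False.
  then (M ∨ ¬U) forces U = False.
  then (¬P ∨ U) forces P = False.
  then (¬D ∨ P ∨ S) forces D = False.
  then (D ∨ ¬V) forces V = False.
All clauses satisfied.

K=F, W=T, S=F, E=T, M=F, U=F, D=F, V=F, P=F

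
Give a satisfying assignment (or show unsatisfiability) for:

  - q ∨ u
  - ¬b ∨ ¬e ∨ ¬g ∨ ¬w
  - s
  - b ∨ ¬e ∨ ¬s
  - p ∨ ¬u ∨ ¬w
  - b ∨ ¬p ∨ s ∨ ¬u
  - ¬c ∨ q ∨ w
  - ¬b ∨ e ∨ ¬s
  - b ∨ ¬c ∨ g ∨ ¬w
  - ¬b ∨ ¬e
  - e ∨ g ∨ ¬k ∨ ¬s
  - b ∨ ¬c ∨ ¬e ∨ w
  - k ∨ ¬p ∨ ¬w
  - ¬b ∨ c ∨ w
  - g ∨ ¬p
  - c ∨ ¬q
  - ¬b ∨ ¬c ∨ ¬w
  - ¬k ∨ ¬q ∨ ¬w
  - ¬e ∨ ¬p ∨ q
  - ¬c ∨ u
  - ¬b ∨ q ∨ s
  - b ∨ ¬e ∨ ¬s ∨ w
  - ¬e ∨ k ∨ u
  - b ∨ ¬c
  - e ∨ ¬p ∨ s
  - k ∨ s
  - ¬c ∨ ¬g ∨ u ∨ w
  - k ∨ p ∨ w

Unit clause (s) forces s = True.
Try e = True:
  (b ∨ ¬e ∨ ¬s) forces b = True.
  clause (¬b ∨ ¬e) is falsified — backtrack.
So e = False.
  then (¬b ∨ e ∨ ¬s) forces b = False.
  then (b ∨ ¬c) forces c = False.
  then (c ∨ ¬q) forces q = False.
  then (q ∨ u) forces u = True.
Set w = False.
Set k = False.
  then (k ∨ p ∨ w) forces p = True.
  then (g ∨ ¬p) forces g = True.
All clauses satisfied.

e=F, w=F, c=F, k=F, q=F, b=F, s=T, p=T, g=T, u=T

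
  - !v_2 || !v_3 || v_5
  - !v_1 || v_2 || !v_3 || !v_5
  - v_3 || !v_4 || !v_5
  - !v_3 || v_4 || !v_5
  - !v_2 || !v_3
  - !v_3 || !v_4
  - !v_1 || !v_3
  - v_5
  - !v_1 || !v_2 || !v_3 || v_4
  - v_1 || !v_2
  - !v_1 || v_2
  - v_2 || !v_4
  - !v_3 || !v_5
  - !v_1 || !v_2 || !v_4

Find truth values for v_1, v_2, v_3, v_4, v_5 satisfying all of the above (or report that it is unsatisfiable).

v_1=F; v_2=F; v_3=F; v_4=F; v_5=T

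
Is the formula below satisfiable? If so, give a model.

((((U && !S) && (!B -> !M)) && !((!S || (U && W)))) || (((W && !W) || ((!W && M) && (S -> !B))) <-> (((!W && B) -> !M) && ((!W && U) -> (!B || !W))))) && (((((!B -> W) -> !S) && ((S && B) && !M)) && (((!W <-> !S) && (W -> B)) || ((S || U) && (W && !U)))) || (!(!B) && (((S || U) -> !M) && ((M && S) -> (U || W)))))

Case B = True: the formula simplifies to (((U && !S) && !((!S || (U && W)))) || (((W && !W) || ((!W && M) && !S)) <-> ((!W -> !M) && ((!W && U) -> !W)))) && (((!S && (S && !M)) && ((!W <-> !S) || ((S || U) && (W && !U)))) || (((S || U) -> !M) && ((M && S) -> (U || W)))).
  S = True: simplifies to ((W && !W) <-> ((!W -> !M) && ((!W && U) -> !W))) && (!M && (M -> (U || W))).
    W = True: the conjunct (W && !W) <-> ((!W -> !M) && ((!W && U) -> !W)) becomes (True && False) <-> (True && True) = False.
    W = False: simplifies to M && (!M && (M -> U)).
      M = True: the conjunct !M is False.
      M = False: the conjunct M is False.
  S = False: simplifies to (((W && !W) || (!W && M)) <-> ((!W -> !M) && ((!W && U) -> !W))) && (U -> !M).
    W = True: the conjunct ((W && !W) || (!W && M)) <-> ((!W -> !M) && ((!W && U) -> !W)) becomes (False || False) <-> (True && True) = False.
    W = False: simplifies to (M <-> !M) && (U -> !M).
      M = True: the conjunct M <-> !M becomes True <-> !True = False.
      M = False: the conjunct M <-> !M becomes False <-> !False = False.
Case B = False: the conjunct ((((!B -> W) -> !S) && ((S && B) && !M)) && (((!W <-> !S) && (W -> B)) || ((S || U) && (W && !U)))) || (!(!B) && (((S || U) -> !M) && ((M && S) -> (U || W)))) becomes (False && (((!W <-> !S) && !W) || ((S || U) && (W && !U)))) || (False && (((S || U) -> !M) && ((M && S) -> (U || W)))) = False.
Both cases fail — unsatisfiable.

Unsatisfiable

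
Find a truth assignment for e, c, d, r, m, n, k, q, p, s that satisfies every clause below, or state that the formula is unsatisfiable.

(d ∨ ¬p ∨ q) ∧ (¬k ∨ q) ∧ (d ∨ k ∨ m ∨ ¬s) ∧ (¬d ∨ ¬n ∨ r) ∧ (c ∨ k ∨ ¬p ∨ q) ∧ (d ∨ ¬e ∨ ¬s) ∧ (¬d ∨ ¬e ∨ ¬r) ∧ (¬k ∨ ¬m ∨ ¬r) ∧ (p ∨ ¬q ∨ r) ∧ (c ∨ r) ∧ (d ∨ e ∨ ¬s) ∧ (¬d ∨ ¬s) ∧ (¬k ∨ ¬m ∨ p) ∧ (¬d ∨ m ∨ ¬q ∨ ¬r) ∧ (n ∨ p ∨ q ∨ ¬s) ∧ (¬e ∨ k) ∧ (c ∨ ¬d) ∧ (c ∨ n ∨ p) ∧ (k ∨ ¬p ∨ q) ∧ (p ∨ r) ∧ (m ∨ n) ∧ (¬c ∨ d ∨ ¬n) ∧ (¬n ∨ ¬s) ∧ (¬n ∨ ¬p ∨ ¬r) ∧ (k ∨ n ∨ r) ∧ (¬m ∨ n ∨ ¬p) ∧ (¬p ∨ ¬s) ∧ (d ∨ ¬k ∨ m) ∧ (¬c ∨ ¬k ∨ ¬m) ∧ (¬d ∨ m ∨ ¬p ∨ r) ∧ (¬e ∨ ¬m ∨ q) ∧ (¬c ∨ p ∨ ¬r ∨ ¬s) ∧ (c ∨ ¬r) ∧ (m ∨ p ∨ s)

Set e = False.
Try c = False:
  (c ∨ r) forces r = True.
  clause (c ∨ ¬r) is falsified — backtrack.
So c = True.
Set d = True.
  then (¬d ∨ ¬s) forces s = False.
Set r = True.
Set m = True.
  then (¬k ∨ ¬m ∨ ¬r) forces k = False.
Set n = False.
  then (¬m ∨ n ∨ ¬p) forces p = False.
Set q = True.
All clauses satisfied.

e: False, c: True, d: True, r: True, m: True, n: False, k: False, q: True, p: False, s: False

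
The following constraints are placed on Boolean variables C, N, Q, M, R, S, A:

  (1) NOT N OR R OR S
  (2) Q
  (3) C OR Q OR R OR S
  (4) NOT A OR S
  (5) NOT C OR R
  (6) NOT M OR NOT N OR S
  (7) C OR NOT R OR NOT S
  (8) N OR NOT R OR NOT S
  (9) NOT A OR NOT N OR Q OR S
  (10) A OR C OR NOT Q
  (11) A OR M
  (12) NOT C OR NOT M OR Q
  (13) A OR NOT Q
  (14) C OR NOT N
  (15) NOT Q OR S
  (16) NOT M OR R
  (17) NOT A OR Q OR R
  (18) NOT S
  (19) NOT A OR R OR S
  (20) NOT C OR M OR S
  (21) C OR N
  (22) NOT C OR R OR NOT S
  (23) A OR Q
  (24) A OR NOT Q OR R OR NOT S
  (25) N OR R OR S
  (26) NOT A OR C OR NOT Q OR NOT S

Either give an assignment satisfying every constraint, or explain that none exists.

The formula is unsatisfiable.

Case S = True:
  Clause (NOT S) is falsified — contradiction.
Case S = False:
  (Q) forces Q = True.
  Clause (NOT Q OR S) is falsified — contradiction.
Both cases fail, so the formula is unsatisfiable.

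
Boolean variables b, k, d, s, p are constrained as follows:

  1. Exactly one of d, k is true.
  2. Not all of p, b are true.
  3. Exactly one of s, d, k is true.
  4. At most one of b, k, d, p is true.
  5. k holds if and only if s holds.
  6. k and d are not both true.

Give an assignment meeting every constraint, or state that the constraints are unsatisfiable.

b: False, k: False, d: True, s: False, p: False

  (1) {d, k}: 1 true — exactly one ✓
  (2) {p, b}: 0/2 true — not all ✓
  (3) {s, d, k}: 1 true — exactly one ✓
  (4) {b, k, d, p}: 1 true — at most one ✓
  (5) k=F, s=F — same ✓
  (6) k=F, d=T — not both ✓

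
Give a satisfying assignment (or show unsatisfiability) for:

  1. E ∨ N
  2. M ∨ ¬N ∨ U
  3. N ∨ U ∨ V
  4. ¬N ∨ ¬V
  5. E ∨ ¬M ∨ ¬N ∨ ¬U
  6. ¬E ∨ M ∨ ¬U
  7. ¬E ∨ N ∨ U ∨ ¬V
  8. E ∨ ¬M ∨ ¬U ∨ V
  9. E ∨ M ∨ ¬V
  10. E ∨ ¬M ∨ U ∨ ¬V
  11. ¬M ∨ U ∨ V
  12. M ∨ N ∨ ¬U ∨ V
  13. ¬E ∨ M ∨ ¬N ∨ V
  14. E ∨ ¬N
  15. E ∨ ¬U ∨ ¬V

V: False, N: False, M: True, E: True, U: True

Set V = False.
Set N = False.
  then (E ∨ N) forces E = True.
  then (N ∨ U ∨ V) forces U = True.
  then (¬E ∨ M ∨ ¬U) forces M = True.
All clauses satisfied.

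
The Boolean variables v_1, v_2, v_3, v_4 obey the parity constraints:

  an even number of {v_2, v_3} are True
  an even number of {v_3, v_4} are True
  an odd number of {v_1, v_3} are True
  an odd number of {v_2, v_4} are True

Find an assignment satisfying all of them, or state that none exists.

The formula is unsatisfiable.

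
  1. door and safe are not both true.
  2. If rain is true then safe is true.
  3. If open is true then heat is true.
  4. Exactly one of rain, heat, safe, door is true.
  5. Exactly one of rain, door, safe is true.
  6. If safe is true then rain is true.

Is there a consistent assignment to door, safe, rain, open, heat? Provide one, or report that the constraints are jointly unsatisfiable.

door: True, safe: False, rain: False, open: False, heat: False

  (1) door=T, safe=F — not both ✓
  (2) rain=F ⇒ safe: vacuous ✓
  (3) open=F ⇒ heat: vacuous ✓
  (4) {rain, heat, safe, door}: 1 true — exactly one ✓
  (5) {rain, door, safe}: 1 true — exactly one ✓
  (6) safe=F ⇒ rain: vacuous ✓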